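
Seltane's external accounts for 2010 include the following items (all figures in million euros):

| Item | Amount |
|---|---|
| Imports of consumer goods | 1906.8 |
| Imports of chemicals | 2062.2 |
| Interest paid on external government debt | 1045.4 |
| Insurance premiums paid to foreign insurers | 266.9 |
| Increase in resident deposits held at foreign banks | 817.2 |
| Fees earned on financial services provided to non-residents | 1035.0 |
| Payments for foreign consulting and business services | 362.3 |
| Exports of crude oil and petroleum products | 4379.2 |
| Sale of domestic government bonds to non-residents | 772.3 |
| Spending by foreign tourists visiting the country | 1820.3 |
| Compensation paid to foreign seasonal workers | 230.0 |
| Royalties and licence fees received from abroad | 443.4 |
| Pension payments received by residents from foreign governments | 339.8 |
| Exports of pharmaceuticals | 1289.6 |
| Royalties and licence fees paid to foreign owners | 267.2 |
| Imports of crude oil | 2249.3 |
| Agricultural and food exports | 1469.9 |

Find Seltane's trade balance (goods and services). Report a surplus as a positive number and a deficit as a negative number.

Goods: 1469.9 + 1289.6 + 4379.2 - 1906.8 - 2062.2 - 2249.3 = 920.4
Services: -266.9 + 1035.0 + 443.4 + 1820.3 - 267.2 - 362.3 = 2402.3
Trade balance = 920.4 + 2402.3 = 3322.7
(Excluded from the trade balance — primary income: interest paid on external government debt 1045.4, compensation paid to foreign seasonal workers 230.0; financial account: increase in resident deposits held at foreign banks 817.2, sale of domestic government bonds to non-residents 772.3; secondary income: pension payments received by residents from foreign governments 339.8.)

3322.7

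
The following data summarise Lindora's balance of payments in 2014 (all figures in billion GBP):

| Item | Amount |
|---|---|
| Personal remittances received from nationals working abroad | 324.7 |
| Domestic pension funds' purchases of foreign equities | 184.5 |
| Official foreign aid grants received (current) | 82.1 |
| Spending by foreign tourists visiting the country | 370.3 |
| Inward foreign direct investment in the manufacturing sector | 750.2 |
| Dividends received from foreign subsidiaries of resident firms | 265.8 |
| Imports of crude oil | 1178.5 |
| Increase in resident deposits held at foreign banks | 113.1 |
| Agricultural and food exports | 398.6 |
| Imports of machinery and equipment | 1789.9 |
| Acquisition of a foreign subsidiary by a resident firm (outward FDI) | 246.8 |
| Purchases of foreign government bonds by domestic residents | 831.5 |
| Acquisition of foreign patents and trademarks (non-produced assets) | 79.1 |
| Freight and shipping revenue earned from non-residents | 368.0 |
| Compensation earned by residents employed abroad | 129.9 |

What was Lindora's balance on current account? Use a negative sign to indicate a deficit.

Goods: 398.6 - 1178.5 - 1789.9 = -2569.8
Services: 368.0 + 370.3 = 738.3
Primary income: 265.8 + 129.9 = 395.7
Secondary income: 82.1 + 324.7 = 406.8
Current account = (-2569.8) + 738.3 + 395.7 + 406.8 = -1029.0
(Excluded from the current account — financial account: domestic pension funds' purchases of foreign equities 184.5, inward foreign direct investment in the manufacturing sector 750.2, increase in resident deposits held at foreign banks 113.1, acquisition of a foreign subsidiary by a resident firm (outward FDI) 246.8, purchases of foreign government bonds by domestic residents 831.5; capital account: acquisition of foreign patents and trademarks (non-produced assets) 79.1.)

-1029.0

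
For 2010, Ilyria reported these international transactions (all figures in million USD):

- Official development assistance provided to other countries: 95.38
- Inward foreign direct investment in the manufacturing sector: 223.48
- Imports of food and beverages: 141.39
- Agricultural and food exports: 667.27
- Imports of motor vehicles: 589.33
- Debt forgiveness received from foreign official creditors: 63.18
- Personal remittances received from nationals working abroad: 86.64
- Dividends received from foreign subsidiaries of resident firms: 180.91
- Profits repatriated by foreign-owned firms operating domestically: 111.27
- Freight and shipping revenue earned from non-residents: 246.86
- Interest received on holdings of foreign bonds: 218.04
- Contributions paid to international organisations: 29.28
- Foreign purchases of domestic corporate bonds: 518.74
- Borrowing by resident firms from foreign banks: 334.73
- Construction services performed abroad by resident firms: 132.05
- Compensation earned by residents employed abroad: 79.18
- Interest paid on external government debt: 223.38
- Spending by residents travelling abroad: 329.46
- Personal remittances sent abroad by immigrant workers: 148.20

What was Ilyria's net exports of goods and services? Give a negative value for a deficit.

-14.00

Goods: -589.33 - 141.39 + 667.27 = -63.45
Services: 246.86 - 329.46 + 132.05 = 49.45
Trade balance = -63.45 + 49.45 = -14.00
(Excluded from the trade balance — secondary income: official development assistance provided to other countries 95.38, personal remittances received from nationals working abroad 86.64, contributions paid to international organisations 29.28, personal remittances sent abroad by immigrant workers 148.20; financial account: inward foreign direct investment in the manufacturing sector 223.48, foreign purchases of domestic corporate bonds 518.74, borrowing by resident firms from foreign banks 334.73; capital account: debt forgiveness received from foreign official creditors 63.18; primary income: dividends received from foreign subsidiaries of resident firms 180.91, profits repatriated by foreign-owned firms operating domestically 111.27, interest received on holdings of foreign bonds 218.04, compensation earned by residents employed abroad 79.18, interest paid on external government debt 223.38.)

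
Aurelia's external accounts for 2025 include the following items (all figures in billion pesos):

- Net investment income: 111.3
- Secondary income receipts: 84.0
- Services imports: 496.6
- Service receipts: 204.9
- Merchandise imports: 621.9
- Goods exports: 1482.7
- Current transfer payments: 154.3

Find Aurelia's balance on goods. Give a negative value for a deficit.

860.8

Goods balance = 1482.7 - 621.9 = 860.8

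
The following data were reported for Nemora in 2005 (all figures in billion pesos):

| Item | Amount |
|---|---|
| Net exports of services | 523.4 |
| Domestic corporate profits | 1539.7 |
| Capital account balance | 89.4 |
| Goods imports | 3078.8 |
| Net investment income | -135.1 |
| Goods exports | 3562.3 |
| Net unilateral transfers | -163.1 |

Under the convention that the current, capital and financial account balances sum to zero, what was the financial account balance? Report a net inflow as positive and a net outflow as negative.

Goods balance = 3562.3 - 3078.8 = 483.5
Services balance = 523.4
Trade balance (goods + services) = 483.5 + 523.4 = 1006.9
Net primary income = -135.1
Net secondary income = -163.1
Current account = 1006.9 + (-135.1) + (-163.1) = 708.7
Financial account = -(708.7 + 89.4) = -798.1

-798.1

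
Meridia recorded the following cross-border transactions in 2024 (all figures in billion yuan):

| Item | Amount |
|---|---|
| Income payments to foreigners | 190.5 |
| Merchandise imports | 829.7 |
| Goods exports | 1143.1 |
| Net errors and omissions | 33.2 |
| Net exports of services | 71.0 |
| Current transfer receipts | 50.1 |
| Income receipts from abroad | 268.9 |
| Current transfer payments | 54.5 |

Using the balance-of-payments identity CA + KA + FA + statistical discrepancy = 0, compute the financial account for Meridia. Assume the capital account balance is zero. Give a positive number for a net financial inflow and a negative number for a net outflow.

Goods balance = 1143.1 - 829.7 = 313.4
Services balance = 71.0
Trade balance (goods + services) = 313.4 + 71.0 = 384.4
Net primary income = 268.9 - 190.5 = 78.4
Net secondary income = 50.1 - 54.5 = -4.4
Current account = 384.4 + 78.4 + (-4.4) = 458.4
Financial account = -(458.4 + 33.2) = -491.6

-491.6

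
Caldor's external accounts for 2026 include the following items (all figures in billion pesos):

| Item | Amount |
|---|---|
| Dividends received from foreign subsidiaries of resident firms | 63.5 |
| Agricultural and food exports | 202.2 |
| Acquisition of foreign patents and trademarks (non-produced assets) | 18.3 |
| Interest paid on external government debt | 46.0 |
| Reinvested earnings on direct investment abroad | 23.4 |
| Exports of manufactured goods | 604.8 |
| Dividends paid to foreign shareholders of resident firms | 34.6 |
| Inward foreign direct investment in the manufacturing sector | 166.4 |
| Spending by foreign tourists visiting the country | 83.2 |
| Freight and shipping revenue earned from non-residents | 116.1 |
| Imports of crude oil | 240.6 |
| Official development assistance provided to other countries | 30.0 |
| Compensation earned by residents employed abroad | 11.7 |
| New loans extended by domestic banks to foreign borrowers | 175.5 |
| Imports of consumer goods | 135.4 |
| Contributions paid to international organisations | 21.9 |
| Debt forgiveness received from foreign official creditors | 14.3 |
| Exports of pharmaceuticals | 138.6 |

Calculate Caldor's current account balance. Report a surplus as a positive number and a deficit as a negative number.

735.0

Goods: -135.4 + 202.2 + 604.8 - 240.6 + 138.6 = 569.6
Services: 83.2 + 116.1 = 199.3
Primary income: 23.4 - 46.0 + 63.5 + 11.7 - 34.6 = 18.0
Secondary income: -21.9 - 30.0 = -51.9
Current account = 569.6 + 199.3 + 18.0 + (-51.9) = 735.0
(Excluded from the current account — capital account: acquisition of foreign patents and trademarks (non-produced assets) 18.3, debt forgiveness received from foreign official creditors 14.3; financial account: inward foreign direct investment in the manufacturing sector 166.4, new loans extended by domestic banks to foreign borrowers 175.5.)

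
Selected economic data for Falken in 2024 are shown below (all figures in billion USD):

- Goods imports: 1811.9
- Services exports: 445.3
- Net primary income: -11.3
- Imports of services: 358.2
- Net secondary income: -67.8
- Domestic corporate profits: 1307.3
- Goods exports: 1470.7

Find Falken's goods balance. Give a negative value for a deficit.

Goods balance = 1470.7 - 1811.9 = -341.2

-341.2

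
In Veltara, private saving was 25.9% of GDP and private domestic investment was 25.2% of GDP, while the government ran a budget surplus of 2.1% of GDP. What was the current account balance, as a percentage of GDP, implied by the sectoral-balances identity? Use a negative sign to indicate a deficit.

By the sectoral-balances identity, CA = (S_private - I) + (T - G).
Private balance = 25.9 - 25.2 = 0.7
Government balance (T - G) = 2.1
CA = 0.7 + 2.1 = 2.8

2.8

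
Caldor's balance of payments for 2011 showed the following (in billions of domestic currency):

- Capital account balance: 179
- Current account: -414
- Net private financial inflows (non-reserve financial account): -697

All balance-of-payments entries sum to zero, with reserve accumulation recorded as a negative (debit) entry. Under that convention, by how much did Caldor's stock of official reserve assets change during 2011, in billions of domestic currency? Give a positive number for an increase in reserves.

-932

Official reserve transactions balance = -((-414) + 179 + (-697)) = 932
An accumulation of reserves is recorded as a debit (negative entry), so the change in the stock of reserves is the negative of that balance.
Change in official reserves = -(932) = -932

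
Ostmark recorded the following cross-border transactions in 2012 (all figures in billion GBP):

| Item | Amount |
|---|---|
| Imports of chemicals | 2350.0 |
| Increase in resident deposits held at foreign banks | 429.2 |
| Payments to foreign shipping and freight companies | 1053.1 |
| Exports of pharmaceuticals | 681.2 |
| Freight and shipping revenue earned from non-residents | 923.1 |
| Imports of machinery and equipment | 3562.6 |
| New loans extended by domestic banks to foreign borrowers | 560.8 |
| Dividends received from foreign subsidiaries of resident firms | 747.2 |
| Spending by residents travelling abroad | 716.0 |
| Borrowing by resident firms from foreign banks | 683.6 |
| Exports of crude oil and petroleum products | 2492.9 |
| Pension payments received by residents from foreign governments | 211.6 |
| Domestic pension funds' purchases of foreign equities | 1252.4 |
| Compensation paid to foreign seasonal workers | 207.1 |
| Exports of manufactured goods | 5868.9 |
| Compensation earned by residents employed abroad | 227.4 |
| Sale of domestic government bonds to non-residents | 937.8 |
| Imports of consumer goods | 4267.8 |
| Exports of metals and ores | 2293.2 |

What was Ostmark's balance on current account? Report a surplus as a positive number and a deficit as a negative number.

1288.9

Goods: -3562.6 - 4267.8 - 2350.0 + 5868.9 + 681.2 + 2492.9 + 2293.2 = 1155.8
Services: 923.1 - 716.0 - 1053.1 = -846.0
Primary income: 227.4 + 747.2 - 207.1 = 767.5
Secondary income: 211.6
Current account = 1155.8 + (-846.0) + 767.5 + 211.6 = 1288.9
(Excluded from the current account — financial account: increase in resident deposits held at foreign banks 429.2, new loans extended by domestic banks to foreign borrowers 560.8, borrowing by resident firms from foreign banks 683.6, domestic pension funds' purchases of foreign equities 1252.4, sale of domestic government bonds to non-residents 937.8.)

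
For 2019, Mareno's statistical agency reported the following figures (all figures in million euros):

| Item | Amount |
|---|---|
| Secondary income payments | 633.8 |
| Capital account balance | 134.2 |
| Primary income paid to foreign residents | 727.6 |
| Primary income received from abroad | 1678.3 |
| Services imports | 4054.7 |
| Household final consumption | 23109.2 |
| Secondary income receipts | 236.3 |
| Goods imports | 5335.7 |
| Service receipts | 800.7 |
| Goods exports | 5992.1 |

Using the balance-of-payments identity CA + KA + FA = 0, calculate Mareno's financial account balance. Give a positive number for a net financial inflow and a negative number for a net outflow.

Goods balance = 5992.1 - 5335.7 = 656.4
Services balance = 800.7 - 4054.7 = -3254.0
Trade balance (goods + services) = 656.4 + (-3254.0) = -2597.6
Net primary income = 1678.3 - 727.6 = 950.7
Net secondary income = 236.3 - 633.8 = -397.5
Current account = -2597.6 + 950.7 + (-397.5) = -2044.4
Financial account = -(-2044.4 + 134.2) = 1910.2

1910.2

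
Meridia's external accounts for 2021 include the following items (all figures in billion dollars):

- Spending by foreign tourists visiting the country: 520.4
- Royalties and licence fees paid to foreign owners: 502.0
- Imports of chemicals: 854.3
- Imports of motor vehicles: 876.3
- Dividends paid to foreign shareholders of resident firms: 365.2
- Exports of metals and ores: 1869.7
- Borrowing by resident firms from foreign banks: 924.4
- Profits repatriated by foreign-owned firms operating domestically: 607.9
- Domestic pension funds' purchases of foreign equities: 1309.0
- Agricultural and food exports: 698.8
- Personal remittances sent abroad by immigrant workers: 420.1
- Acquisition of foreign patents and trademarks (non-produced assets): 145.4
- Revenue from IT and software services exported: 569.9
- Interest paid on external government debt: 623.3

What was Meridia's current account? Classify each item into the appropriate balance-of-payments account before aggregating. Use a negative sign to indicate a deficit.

Goods: -854.3 + 1869.7 - 876.3 + 698.8 = 837.9
Services: -502.0 + 520.4 + 569.9 = 588.3
Primary income: -623.3 - 607.9 - 365.2 = -1596.4
Secondary income: -420.1
Current account = 837.9 + 588.3 + (-1596.4) + (-420.1) = -590.3
(Excluded from the current account — financial account: borrowing by resident firms from foreign banks 924.4, domestic pension funds' purchases of foreign equities 1309.0; capital account: acquisition of foreign patents and trademarks (non-produced assets) 145.4.)

-590.3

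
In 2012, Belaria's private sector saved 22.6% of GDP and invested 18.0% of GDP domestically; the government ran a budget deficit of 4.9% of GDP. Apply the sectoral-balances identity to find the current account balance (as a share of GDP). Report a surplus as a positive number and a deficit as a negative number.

-0.3

By the sectoral-balances identity, CA = (S_private - I) + (T - G).
Private balance = 22.6 - 18.0 = 4.6
Government balance (T - G) = -4.9
CA = 4.6 + (-4.9) = -0.3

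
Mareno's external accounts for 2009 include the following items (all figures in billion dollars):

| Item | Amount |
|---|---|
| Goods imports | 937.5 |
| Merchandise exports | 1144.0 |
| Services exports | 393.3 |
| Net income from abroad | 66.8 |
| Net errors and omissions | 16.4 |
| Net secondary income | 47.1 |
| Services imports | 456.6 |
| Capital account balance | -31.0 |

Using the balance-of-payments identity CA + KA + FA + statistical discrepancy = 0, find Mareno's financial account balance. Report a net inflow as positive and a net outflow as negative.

Goods balance = 1144.0 - 937.5 = 206.5
Services balance = 393.3 - 456.6 = -63.3
Trade balance (goods + services) = 206.5 + (-63.3) = 143.2
Net primary income = 66.8
Net secondary income = 47.1
Current account = 143.2 + 66.8 + 47.1 = 257.1
Financial account = -(257.1 + (-31.0) + 16.4) = -242.5

-242.5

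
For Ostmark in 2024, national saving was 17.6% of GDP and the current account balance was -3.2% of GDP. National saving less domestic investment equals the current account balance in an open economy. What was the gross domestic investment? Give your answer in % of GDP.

20.8

I = S - CA = 17.6 - (-3.2) = 20.8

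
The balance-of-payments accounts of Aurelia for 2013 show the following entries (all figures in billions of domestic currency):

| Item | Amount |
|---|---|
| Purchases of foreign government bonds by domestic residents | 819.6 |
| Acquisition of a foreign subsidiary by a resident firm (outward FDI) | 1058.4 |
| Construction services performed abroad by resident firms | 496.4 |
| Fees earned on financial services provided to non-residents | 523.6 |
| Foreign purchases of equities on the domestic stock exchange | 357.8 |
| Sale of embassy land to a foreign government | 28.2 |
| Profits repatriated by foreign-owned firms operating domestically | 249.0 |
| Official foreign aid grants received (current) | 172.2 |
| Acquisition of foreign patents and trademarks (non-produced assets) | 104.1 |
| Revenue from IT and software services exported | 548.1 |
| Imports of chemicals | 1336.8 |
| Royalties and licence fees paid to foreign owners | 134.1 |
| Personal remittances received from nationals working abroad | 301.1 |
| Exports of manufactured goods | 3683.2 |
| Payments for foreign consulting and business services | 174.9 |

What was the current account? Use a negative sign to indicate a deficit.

3829.8

Goods: 3683.2 - 1336.8 = 2346.4
Services: -134.1 + 496.4 + 523.6 - 174.9 + 548.1 = 1259.1
Primary income: -249.0
Secondary income: 172.2 + 301.1 = 473.3
Current account = 2346.4 + 1259.1 + (-249.0) + 473.3 = 3829.8
(Excluded from the current account — financial account: purchases of foreign government bonds by domestic residents 819.6, acquisition of a foreign subsidiary by a resident firm (outward FDI) 1058.4, foreign purchases of equities on the domestic stock exchange 357.8; capital account: sale of embassy land to a foreign government 28.2, acquisition of foreign patents and trademarks (non-produced assets) 104.1.)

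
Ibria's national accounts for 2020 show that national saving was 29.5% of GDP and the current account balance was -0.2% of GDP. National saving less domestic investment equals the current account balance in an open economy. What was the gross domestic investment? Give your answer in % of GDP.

S - I = CA (net lending to the rest of the world).
I = S - CA = 29.5 - (-0.2) = 29.7

29.7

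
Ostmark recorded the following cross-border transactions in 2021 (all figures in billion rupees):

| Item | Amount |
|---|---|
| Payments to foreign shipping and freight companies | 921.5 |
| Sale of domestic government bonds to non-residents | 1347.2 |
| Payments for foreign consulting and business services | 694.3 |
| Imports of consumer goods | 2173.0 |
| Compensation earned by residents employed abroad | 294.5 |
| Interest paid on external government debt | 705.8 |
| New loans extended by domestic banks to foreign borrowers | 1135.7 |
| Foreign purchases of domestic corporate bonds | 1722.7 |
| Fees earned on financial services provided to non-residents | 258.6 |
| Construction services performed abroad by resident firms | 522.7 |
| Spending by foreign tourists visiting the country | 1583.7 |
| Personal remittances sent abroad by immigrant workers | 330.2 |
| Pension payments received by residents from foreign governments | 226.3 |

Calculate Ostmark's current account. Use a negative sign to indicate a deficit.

-1939.0

Goods: -2173.0
Services: 258.6 + 1583.7 - 694.3 + 522.7 - 921.5 = 749.2
Primary income: 294.5 - 705.8 = -411.3
Secondary income: 226.3 - 330.2 = -103.9
Current account = (-2173.0) + 749.2 + (-411.3) + (-103.9) = -1939.0
(Excluded from the current account — financial account: sale of domestic government bonds to non-residents 1347.2, new loans extended by domestic banks to foreign borrowers 1135.7, foreign purchases of domestic corporate bonds 1722.7.)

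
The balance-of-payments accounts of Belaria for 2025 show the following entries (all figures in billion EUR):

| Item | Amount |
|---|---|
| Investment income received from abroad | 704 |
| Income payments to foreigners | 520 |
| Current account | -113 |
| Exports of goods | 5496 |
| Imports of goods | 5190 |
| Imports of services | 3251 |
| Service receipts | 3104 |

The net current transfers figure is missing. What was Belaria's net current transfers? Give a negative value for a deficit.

-456

Current account = goods balance + services balance + net primary income + net secondary income
Sum of the known components = 343
Net current transfers = CA - (known components) = -113 - 343 = -456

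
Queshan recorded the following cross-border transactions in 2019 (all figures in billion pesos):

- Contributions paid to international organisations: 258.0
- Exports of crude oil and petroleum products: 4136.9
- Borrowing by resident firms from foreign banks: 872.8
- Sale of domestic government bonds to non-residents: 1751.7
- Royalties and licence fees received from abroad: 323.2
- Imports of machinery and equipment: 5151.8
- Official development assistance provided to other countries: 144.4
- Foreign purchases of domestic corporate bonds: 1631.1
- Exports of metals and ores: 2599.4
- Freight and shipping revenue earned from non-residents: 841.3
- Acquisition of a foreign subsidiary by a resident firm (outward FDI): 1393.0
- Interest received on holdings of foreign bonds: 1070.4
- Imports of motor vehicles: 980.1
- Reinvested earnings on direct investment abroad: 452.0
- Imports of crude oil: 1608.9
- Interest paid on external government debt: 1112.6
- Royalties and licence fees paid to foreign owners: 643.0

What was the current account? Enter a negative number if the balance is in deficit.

-475.6

Goods: 4136.9 - 1608.9 + 2599.4 - 5151.8 - 980.1 = -1004.5
Services: 323.2 + 841.3 - 643.0 = 521.5
Primary income: 452.0 - 1112.6 + 1070.4 = 409.8
Secondary income: -258.0 - 144.4 = -402.4
Current account = (-1004.5) + 521.5 + 409.8 + (-402.4) = -475.6
(Excluded from the current account — financial account: borrowing by resident firms from foreign banks 872.8, sale of domestic government bonds to non-residents 1751.7, foreign purchases of domestic corporate bonds 1631.1, acquisition of a foreign subsidiary by a resident firm (outward FDI) 1393.0.)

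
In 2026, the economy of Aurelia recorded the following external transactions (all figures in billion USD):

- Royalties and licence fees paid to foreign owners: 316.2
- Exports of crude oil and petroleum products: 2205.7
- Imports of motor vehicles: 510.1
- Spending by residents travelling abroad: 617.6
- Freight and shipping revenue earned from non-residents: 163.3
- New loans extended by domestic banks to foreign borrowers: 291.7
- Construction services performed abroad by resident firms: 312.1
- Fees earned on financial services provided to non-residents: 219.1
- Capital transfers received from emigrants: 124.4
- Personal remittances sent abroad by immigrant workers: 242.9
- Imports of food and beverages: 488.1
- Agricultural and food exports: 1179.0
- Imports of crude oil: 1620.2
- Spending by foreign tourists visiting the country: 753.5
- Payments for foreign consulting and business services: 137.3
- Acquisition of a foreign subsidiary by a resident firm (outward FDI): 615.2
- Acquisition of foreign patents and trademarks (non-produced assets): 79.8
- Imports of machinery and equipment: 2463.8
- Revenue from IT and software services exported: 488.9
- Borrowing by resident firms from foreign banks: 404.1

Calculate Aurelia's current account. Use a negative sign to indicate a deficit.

-1074.6

Goods: 2205.7 - 510.1 - 1620.2 - 2463.8 - 488.1 + 1179.0 = -1697.5
Services: -617.6 - 316.2 + 312.1 + 488.9 + 753.5 + 163.3 + 219.1 - 137.3 = 865.8
Secondary income: -242.9
Current account = (-1697.5) + 865.8 + (-242.9) = -1074.6
(Excluded from the current account — financial account: new loans extended by domestic banks to foreign borrowers 291.7, acquisition of a foreign subsidiary by a resident firm (outward FDI) 615.2, borrowing by resident firms from foreign banks 404.1; capital account: capital transfers received from emigrants 124.4, acquisition of foreign patents and trademarks (non-produced assets) 79.8.)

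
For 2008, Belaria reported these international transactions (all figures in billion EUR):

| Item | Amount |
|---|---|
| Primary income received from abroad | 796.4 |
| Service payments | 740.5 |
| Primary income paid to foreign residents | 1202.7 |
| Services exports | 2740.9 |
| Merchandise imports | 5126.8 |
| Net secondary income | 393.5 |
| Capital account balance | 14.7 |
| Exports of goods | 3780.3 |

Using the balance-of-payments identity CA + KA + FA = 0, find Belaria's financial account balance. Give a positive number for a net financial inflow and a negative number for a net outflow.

Goods balance = 3780.3 - 5126.8 = -1346.5
Services balance = 2740.9 - 740.5 = 2000.4
Trade balance (goods + services) = -1346.5 + 2000.4 = 653.9
Net primary income = 796.4 - 1202.7 = -406.3
Net secondary income = 393.5
Current account = 653.9 + (-406.3) + 393.5 = 641.1
Financial account = -(641.1 + 14.7) = -655.8

-655.8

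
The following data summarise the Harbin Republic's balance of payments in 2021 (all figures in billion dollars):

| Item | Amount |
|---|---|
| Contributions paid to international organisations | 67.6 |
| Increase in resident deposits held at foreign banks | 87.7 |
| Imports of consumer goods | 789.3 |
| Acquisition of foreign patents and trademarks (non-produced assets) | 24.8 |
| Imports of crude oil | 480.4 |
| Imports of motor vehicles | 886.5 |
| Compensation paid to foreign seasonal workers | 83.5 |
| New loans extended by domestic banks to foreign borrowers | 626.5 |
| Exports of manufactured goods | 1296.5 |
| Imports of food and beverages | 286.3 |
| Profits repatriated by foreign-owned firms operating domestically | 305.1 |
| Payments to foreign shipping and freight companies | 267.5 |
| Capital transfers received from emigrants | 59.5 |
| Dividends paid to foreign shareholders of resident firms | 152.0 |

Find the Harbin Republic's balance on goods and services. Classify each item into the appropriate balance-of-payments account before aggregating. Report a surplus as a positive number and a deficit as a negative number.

Goods: -286.3 - 789.3 - 886.5 - 480.4 + 1296.5 = -1146.0
Services: -267.5
Trade balance = -1146.0 + (-267.5) = -1413.5
(Excluded from the trade balance — secondary income: contributions paid to international organisations 67.6; financial account: increase in resident deposits held at foreign banks 87.7, new loans extended by domestic banks to foreign borrowers 626.5; capital account: acquisition of foreign patents and trademarks (non-produced assets) 24.8, capital transfers received from emigrants 59.5; primary income: compensation paid to foreign seasonal workers 83.5, profits repatriated by foreign-owned firms operating domestically 305.1, dividends paid to foreign shareholders of resident firms 152.0.)

-1413.5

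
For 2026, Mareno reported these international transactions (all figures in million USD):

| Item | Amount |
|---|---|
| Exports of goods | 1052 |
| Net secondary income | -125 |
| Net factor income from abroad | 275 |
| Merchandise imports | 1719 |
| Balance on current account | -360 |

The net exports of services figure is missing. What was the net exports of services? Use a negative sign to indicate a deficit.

157

Current account = goods balance + services balance + net primary income + net secondary income
Sum of the known components = -517
Net exports of services = CA - (known components) = -360 - (-517) = 157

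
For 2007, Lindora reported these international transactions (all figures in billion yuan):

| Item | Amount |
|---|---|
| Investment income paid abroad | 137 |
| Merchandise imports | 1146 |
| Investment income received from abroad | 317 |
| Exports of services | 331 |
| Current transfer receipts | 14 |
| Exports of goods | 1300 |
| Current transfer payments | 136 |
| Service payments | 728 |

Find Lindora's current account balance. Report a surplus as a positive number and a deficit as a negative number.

Goods balance = 1300 - 1146 = 154
Services balance = 331 - 728 = -397
Trade balance (goods + services) = 154 + (-397) = -243
Net primary income = 317 - 137 = 180
Net secondary income = 14 - 136 = -122
Current account = -243 + 180 + (-122) = -185

-185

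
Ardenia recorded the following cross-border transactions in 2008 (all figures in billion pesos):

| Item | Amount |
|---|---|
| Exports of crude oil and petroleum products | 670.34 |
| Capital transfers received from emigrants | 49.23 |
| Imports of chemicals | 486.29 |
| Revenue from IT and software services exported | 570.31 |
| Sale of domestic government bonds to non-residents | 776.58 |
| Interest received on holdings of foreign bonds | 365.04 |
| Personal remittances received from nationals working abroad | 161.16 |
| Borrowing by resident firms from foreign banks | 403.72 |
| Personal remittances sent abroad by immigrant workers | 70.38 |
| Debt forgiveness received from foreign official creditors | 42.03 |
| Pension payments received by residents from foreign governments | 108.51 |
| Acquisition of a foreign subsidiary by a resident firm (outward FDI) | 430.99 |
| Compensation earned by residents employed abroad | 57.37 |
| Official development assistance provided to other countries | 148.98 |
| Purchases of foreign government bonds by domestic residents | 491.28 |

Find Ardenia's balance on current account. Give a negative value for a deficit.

Goods: -486.29 + 670.34 = 184.05
Services: 570.31
Primary income: 57.37 + 365.04 = 422.41
Secondary income: -70.38 + 108.51 - 148.98 + 161.16 = 50.31
Current account = 184.05 + 570.31 + 422.41 + 50.31 = 1227.08
(Excluded from the current account — capital account: capital transfers received from emigrants 49.23, debt forgiveness received from foreign official creditors 42.03; financial account: sale of domestic government bonds to non-residents 776.58, borrowing by resident firms from foreign banks 403.72, acquisition of a foreign subsidiary by a resident firm (outward FDI) 430.99, purchases of foreign government bonds by domestic residents 491.28.)

1227.08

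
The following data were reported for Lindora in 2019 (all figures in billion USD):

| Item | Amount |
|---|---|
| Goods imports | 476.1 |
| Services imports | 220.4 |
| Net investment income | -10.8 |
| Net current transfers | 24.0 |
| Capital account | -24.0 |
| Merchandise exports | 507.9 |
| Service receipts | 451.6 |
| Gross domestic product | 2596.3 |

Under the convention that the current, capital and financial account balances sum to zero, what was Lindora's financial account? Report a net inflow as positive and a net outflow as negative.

-252.2

Goods balance = 507.9 - 476.1 = 31.8
Services balance = 451.6 - 220.4 = 231.2
Trade balance (goods + services) = 31.8 + 231.2 = 263.0
Net primary income = -10.8
Net secondary income = 24.0
Current account = 263.0 + (-10.8) + 24.0 = 276.2
Financial account = -(276.2 + (-24.0)) = -252.2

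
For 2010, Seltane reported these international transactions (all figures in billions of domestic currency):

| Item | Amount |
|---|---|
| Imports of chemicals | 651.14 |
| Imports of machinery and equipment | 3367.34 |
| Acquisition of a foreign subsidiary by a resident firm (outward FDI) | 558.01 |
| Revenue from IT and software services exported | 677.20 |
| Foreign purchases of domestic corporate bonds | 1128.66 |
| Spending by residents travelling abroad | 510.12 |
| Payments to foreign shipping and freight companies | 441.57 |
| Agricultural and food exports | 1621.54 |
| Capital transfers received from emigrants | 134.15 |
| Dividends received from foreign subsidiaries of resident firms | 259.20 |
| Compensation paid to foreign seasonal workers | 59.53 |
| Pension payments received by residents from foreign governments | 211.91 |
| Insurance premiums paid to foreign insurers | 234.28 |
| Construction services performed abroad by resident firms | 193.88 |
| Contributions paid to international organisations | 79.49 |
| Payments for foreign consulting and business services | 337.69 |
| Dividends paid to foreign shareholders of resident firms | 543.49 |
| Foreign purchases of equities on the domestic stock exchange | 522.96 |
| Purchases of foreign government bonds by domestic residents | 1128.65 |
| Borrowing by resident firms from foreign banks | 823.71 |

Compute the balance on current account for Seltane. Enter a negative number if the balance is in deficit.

-3260.92

Goods: 1621.54 - 3367.34 - 651.14 = -2396.94
Services: 677.20 - 234.28 - 337.69 + 193.88 - 441.57 - 510.12 = -652.58
Primary income: -59.53 + 259.20 - 543.49 = -343.82
Secondary income: 211.91 - 79.49 = 132.42
Current account = (-2396.94) + (-652.58) + (-343.82) + 132.42 = -3260.92
(Excluded from the current account — financial account: acquisition of a foreign subsidiary by a resident firm (outward FDI) 558.01, foreign purchases of domestic corporate bonds 1128.66, foreign purchases of equities on the domestic stock exchange 522.96, purchases of foreign government bonds by domestic residents 1128.65, borrowing by resident firms from foreign banks 823.71; capital account: capital transfers received from emigrants 134.15.)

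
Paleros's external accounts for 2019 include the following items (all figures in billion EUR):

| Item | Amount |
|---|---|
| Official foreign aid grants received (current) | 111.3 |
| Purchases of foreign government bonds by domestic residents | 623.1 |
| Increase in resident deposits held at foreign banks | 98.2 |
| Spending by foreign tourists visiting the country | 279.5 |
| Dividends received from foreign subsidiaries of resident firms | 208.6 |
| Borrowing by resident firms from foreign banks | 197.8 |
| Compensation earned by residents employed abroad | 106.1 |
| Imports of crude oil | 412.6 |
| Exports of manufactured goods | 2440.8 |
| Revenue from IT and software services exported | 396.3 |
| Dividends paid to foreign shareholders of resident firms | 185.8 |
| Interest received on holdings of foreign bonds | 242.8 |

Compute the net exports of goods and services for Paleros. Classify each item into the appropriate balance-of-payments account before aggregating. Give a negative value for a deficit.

2704.0

Goods: 2440.8 - 412.6 = 2028.2
Services: 396.3 + 279.5 = 675.8
Trade balance = 2028.2 + 675.8 = 2704.0
(Excluded from the trade balance — secondary income: official foreign aid grants received (current) 111.3; financial account: purchases of foreign government bonds by domestic residents 623.1, increase in resident deposits held at foreign banks 98.2, borrowing by resident firms from foreign banks 197.8; primary income: dividends received from foreign subsidiaries of resident firms 208.6, compensation earned by residents employed abroad 106.1, dividends paid to foreign shareholders of resident firms 185.8, interest received on holdings of foreign bonds 242.8.)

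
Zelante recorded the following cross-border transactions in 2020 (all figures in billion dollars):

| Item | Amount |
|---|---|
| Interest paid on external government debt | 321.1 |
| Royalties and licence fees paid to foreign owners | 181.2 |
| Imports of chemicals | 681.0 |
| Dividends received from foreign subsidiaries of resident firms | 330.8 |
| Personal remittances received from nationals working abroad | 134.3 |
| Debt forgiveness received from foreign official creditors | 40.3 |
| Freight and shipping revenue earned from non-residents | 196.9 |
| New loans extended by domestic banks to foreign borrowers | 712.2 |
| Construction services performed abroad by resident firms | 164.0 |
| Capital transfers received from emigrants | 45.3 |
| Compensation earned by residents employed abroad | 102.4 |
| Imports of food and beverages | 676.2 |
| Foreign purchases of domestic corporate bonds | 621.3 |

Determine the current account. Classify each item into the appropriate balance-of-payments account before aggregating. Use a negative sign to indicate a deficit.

-931.1

Goods: -681.0 - 676.2 = -1357.2
Services: -181.2 + 164.0 + 196.9 = 179.7
Primary income: 330.8 - 321.1 + 102.4 = 112.1
Secondary income: 134.3
Current account = (-1357.2) + 179.7 + 112.1 + 134.3 = -931.1
(Excluded from the current account — capital account: debt forgiveness received from foreign official creditors 40.3, capital transfers received from emigrants 45.3; financial account: new loans extended by domestic banks to foreign borrowers 712.2, foreign purchases of domestic corporate bonds 621.3.)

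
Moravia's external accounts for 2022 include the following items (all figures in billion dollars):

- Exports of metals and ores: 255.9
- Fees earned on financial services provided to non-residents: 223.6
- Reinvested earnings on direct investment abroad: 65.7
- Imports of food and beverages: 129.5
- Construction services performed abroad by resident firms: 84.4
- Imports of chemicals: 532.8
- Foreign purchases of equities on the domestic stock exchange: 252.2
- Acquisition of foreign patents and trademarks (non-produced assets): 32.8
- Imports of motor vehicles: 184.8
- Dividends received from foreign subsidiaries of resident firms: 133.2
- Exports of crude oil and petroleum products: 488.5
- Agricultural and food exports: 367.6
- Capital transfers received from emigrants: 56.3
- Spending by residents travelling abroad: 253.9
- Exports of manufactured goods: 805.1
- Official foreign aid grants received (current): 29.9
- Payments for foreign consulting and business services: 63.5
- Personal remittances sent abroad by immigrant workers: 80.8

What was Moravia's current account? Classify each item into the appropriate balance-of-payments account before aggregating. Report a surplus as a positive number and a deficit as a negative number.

Goods: -532.8 + 255.9 + 805.1 - 184.8 - 129.5 + 367.6 + 488.5 = 1070.0
Services: 223.6 - 253.9 - 63.5 + 84.4 = -9.4
Primary income: 133.2 + 65.7 = 198.9
Secondary income: 29.9 - 80.8 = -50.9
Current account = 1070.0 + (-9.4) + 198.9 + (-50.9) = 1208.6
(Excluded from the current account — financial account: foreign purchases of equities on the domestic stock exchange 252.2; capital account: acquisition of foreign patents and trademarks (non-produced assets) 32.8, capital transfers received from emigrants 56.3.)

1208.6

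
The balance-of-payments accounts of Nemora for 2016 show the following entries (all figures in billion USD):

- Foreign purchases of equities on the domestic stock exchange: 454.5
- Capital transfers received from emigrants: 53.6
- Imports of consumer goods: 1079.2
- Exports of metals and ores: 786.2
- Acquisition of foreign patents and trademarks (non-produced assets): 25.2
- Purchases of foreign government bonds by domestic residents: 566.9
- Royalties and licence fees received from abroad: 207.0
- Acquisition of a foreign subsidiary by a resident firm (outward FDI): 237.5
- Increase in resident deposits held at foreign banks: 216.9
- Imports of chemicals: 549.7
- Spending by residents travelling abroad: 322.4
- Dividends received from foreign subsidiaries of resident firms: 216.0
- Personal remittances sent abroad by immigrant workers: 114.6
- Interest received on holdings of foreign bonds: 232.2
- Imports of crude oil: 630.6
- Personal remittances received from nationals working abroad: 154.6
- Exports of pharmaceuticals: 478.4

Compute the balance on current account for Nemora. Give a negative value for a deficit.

Goods: 786.2 - 1079.2 - 549.7 - 630.6 + 478.4 = -994.9
Services: -322.4 + 207.0 = -115.4
Primary income: 232.2 + 216.0 = 448.2
Secondary income: -114.6 + 154.6 = 40.0
Current account = (-994.9) + (-115.4) + 448.2 + 40.0 = -622.1
(Excluded from the current account — financial account: foreign purchases of equities on the domestic stock exchange 454.5, purchases of foreign government bonds by domestic residents 566.9, acquisition of a foreign subsidiary by a resident firm (outward FDI) 237.5, increase in resident deposits held at foreign banks 216.9; capital account: capital transfers received from emigrants 53.6, acquisition of foreign patents and trademarks (non-produced assets) 25.2.)

-622.1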